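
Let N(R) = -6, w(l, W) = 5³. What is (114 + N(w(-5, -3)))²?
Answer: 11664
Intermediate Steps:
w(l, W) = 125
(114 + N(w(-5, -3)))² = (114 - 6)² = 108² = 11664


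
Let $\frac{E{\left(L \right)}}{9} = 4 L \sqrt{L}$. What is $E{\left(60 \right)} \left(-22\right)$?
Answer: $- 95040 \sqrt{15} \approx -3.6809 \cdot 10^{5}$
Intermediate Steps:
$E{\left(L \right)} = 36 L^{\frac{3}{2}}$ ($E{\left(L \right)} = 9 \cdot 4 L \sqrt{L} = 9 \cdot 4 L^{\frac{3}{2}} = 36 L^{\frac{3}{2}}$)
$E{\left(60 \right)} \left(-22\right) = 36 \cdot 60^{\frac{3}{2}} \left(-22\right) = 36 \cdot 120 \sqrt{15} \left(-22\right) = 4320 \sqrt{15} \left(-22\right) = - 95040 \sqrt{15}$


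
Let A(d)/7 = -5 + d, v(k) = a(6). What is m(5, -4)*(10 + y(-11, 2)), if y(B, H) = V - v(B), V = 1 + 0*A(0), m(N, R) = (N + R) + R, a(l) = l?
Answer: -15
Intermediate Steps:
v(k) = 6
A(d) = -35 + 7*d (A(d) = 7*(-5 + d) = -35 + 7*d)
m(N, R) = N + 2*R
V = 1 (V = 1 + 0*(-35 + 7*0) = 1 + 0*(-35 + 0) = 1 + 0*(-35) = 1 + 0 = 1)
y(B, H) = -5 (y(B, H) = 1 - 1*6 = 1 - 6 = -5)
m(5, -4)*(10 + y(-11, 2)) = (5 + 2*(-4))*(10 - 5) = (5 - 8)*5 = -3*5 = -15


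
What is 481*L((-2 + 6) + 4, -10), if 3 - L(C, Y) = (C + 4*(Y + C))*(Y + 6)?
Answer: 1443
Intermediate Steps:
L(C, Y) = 3 - (6 + Y)*(4*Y + 5*C) (L(C, Y) = 3 - (C + 4*(Y + C))*(Y + 6) = 3 - (C + 4*(C + Y))*(6 + Y) = 3 - (C + (4*C + 4*Y))*(6 + Y) = 3 - (4*Y + 5*C)*(6 + Y) = 3 - (6 + Y)*(4*Y + 5*C))
481*L((-2 + 6) + 4, -10) = 481*(3 - 30*((-2 + 6) + 4) - 24*(-10) - 4*(-10)² - 5*((-2 + 6) + 4)*(-10)) = 481*(3 - 30*(4 + 4) + 240 - 4*100 - 5*(4 + 4)*(-10)) = 481*(3 - 30*8 + 240 - 400 - 5*8*(-10)) = 481*(3 - 240 + 240 - 400 + 400) = 481*3 = 1443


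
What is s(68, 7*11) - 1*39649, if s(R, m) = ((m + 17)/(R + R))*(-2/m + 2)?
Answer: -51898755/1309 ≈ -39648.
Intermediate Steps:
s(R, m) = (2 - 2/m)*(17 + m)/(2*R) (s(R, m) = ((17 + m)/((2*R)))*(-2/m + 2) = ((17 + m)*(1/(2*R)))*(2 - 2/m) = ((17 + m)/(2*R))*(2 - 2/m) = (2 - 2/m)*(17 + m)/(2*R))
s(68, 7*11) - 1*39649 = (-17 + (7*11)*(16 + 7*11))/(68*((7*11))) - 1*39649 = (1/68)*(-17 + 77*(16 + 77))/77 - 39649 = (1/68)*(1/77)*(-17 + 77*93) - 39649 = (1/68)*(1/77)*(-17 + 7161) - 39649 = (1/68)*(1/77)*7144 - 39649 = 1786/1309 - 39649 = -51898755/1309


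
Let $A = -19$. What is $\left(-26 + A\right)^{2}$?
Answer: $2025$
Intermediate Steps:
$\left(-26 + A\right)^{2} = \left(-26 - 19\right)^{2} = \left(-45\right)^{2} = 2025$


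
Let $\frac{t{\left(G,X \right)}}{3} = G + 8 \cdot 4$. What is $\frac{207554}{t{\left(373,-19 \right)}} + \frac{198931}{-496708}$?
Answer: $\frac{102852031067}{603500220} \approx 170.43$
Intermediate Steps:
$t{\left(G,X \right)} = 96 + 3 G$ ($t{\left(G,X \right)} = 3 \left(G + 8 \cdot 4\right) = 3 \left(G + 32\right) = 3 \left(32 + G\right) = 96 + 3 G$)
$\frac{207554}{t{\left(373,-19 \right)}} + \frac{198931}{-496708} = \frac{207554}{96 + 3 \cdot 373} + \frac{198931}{-496708} = \frac{207554}{96 + 1119} + 198931 \left(- \frac{1}{496708}\right) = \frac{207554}{1215} - \frac{198931}{496708} = \frac{102852031067}{603500220}$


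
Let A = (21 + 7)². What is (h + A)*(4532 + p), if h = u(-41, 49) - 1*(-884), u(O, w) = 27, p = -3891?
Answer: 1086495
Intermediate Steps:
A = 784 (A = 28² = 784)
h = 911 (h = 27 - 1*(-884) = 27 + 884 = 911)
(h + A)*(4532 + p) = (911 + 784)*(4532 - 3891) = 1695*641 = 1086495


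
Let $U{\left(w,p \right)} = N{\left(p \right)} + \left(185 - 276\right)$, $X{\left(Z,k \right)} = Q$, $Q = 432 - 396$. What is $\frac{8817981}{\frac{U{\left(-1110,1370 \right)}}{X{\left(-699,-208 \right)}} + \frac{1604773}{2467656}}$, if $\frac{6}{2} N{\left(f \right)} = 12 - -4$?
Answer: $- \frac{65279231167608}{12802003} \approx -5.0991 \cdot 10^{6}$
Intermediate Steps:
$Q = 36$
$X{\left(Z,k \right)} = 36$
$N{\left(f \right)} = \frac{16}{3}$ ($N{\left(f \right)} = \frac{12 - -4}{3} = \frac{12 + 4}{3} = \frac{1}{3} \cdot 16 = \frac{16}{3}$)
$U{\left(w,p \right)} = - \frac{257}{3}$ ($U{\left(w,p \right)} = \frac{16}{3} + \left(185 - 276\right) = \frac{16}{3} - 91 = - \frac{257}{3}$)
$\frac{8817981}{\frac{U{\left(-1110,1370 \right)}}{X{\left(-699,-208 \right)}} + \frac{1604773}{2467656}} = \frac{8817981}{- \frac{257}{3 \cdot 36} + \frac{1604773}{2467656}} = \frac{8817981}{\left(- \frac{257}{3}\right) \frac{1}{36} + 1604773 \cdot \frac{1}{2467656}} = \frac{8817981}{- \frac{257}{108} + \frac{1604773}{2467656}} = \frac{8817981}{- \frac{12802003}{7402968}} = 8817981 \left(- \frac{7402968}{12802003}\right) = - \frac{65279231167608}{12802003}$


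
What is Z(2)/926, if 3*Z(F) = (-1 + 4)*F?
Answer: 1/463 ≈ 0.0021598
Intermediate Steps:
Z(F) = F (Z(F) = ((-1 + 4)*F)/3 = (3*F)/3 = F)
Z(2)/926 = 2/926 = 2*(1/926) = 1/463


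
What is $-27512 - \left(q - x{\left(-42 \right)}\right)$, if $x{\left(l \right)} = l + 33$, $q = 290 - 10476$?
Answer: $-17335$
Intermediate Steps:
$q = -10186$
$x{\left(l \right)} = 33 + l$
$-27512 - \left(q - x{\left(-42 \right)}\right) = -27512 + \left(\left(33 - 42\right) - -10186\right) = -27512 + \left(-9 + 10186\right) = -27512 + 10177 = -17335$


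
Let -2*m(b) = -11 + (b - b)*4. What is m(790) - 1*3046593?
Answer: -6093175/2 ≈ -3.0466e+6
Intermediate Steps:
m(b) = 11/2 (m(b) = -(-11 + (b - b)*4)/2 = -(-11 + 0*4)/2 = -(-11 + 0)/2 = -½*(-11) = 11/2)
m(790) - 1*3046593 = 11/2 - 1*3046593 = 11/2 - 3046593 = -6093175/2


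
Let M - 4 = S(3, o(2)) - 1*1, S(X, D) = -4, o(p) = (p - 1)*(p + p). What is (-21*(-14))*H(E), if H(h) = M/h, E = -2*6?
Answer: 49/2 ≈ 24.500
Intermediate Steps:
o(p) = 2*p*(-1 + p) (o(p) = (-1 + p)*(2*p) = 2*p*(-1 + p))
E = -12
M = -1 (M = 4 + (-4 - 1*1) = 4 + (-4 - 1) = 4 - 5 = -1)
H(h) = -1/h
(-21*(-14))*H(E) = (-21*(-14))*(-1/(-12)) = 294*(-1*(-1/12)) = 294*(1/12) = 49/2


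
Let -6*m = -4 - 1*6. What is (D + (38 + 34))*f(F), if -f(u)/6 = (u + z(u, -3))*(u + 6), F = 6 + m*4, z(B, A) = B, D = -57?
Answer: -42560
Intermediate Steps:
m = 5/3 (m = -(-4 - 1*6)/6 = -(-4 - 6)/6 = -1/6*(-10) = 5/3 ≈ 1.6667)
F = 38/3 (F = 6 + (5/3)*4 = 6 + 20/3 = 38/3 ≈ 12.667)
f(u) = -12*u*(6 + u) (f(u) = -6*(u + u)*(u + 6) = -6*2*u*(6 + u) = -12*u*(6 + u))
(D + (38 + 34))*f(F) = (-57 + (38 + 34))*(12*(38/3)*(-6 - 1*38/3)) = (-57 + 72)*(12*(38/3)*(-6 - 38/3)) = 15*(12*(38/3)*(-56/3)) = 15*(-8512/3) = -42560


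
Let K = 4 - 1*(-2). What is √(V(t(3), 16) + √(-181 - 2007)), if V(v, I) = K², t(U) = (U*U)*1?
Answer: √(36 + 2*I*√547) ≈ 6.8929 + 3.393*I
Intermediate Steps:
K = 6 (K = 4 + 2 = 6)
t(U) = U² (t(U) = U²*1 = U²)
V(v, I) = 36 (V(v, I) = 6² = 36)
√(V(t(3), 16) + √(-181 - 2007)) = √(36 + √(-181 - 2007)) = √(36 + √(-2188)) = √(36 + 2*I*√547)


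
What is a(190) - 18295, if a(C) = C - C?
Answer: -18295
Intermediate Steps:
a(C) = 0
a(190) - 18295 = 0 - 18295 = -18295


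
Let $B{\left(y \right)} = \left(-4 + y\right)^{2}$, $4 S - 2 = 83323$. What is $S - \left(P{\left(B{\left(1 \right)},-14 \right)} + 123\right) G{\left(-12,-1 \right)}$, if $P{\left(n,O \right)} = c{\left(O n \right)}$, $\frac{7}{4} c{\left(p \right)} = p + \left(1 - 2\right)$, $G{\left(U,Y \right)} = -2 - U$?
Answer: $\frac{569155}{28} \approx 20327.0$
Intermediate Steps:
$S = \frac{83325}{4}$ ($S = \frac{1}{2} + \frac{1}{4} \cdot 83323 = \frac{1}{2} + \frac{83323}{4} = \frac{83325}{4} \approx 20831.0$)
$c{\left(p \right)} = - \frac{4}{7} + \frac{4 p}{7}$ ($c{\left(p \right)} = \frac{4 \left(p + \left(1 - 2\right)\right)}{7} = \frac{4 \left(p - 1\right)}{7} = \frac{4 \left(-1 + p\right)}{7} = - \frac{4}{7} + \frac{4 p}{7}$)
$P{\left(n,O \right)} = - \frac{4}{7} + \frac{4 O n}{7}$
$S - \left(P{\left(B{\left(1 \right)},-14 \right)} + 123\right) G{\left(-12,-1 \right)} = \frac{83325}{4} - \left(\left(- \frac{4}{7} + \frac{4}{7} \left(-14\right) \left(-4 + 1\right)^{2}\right) + 123\right) \left(-2 - -12\right) = \frac{83325}{4} - \left(\left(- \frac{4}{7} + \frac{4}{7} \left(-14\right) \left(-3\right)^{2}\right) + 123\right) \left(-2 + 12\right) = \frac{83325}{4} - \left(\left(- \frac{4}{7} + \frac{4}{7} \left(-14\right) 9\right) + 123\right) 10 = \frac{83325}{4} - \left(\left(- \frac{4}{7} - 72\right) + 123\right) 10 = \frac{83325}{4} - \left(- \frac{508}{7} + 123\right) 10 = \frac{83325}{4} - \frac{353}{7} \cdot 10 = \frac{83325}{4} - \frac{3530}{7} = \frac{569155}{28}$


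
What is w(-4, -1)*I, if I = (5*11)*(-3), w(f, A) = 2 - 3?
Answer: 165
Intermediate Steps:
w(f, A) = -1
I = -165 (I = 55*(-3) = -165)
w(-4, -1)*I = -1*(-165) = 165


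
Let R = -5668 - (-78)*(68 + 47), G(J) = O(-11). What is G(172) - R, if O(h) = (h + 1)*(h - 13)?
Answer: -3062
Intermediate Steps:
O(h) = (1 + h)*(-13 + h)
G(J) = 240 (G(J) = -13 + (-11)**2 - 12*(-11) = -13 + 121 + 132 = 240)
R = 3302 (R = -5668 - (-78)*115 = -5668 - 1*(-8970) = -5668 + 8970 = 3302)
G(172) - R = 240 - 1*3302 = 240 - 3302 = -3062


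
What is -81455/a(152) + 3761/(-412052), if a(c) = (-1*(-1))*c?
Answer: -8391066833/15657976 ≈ -535.90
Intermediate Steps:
a(c) = c (a(c) = 1*c = c)
-81455/a(152) + 3761/(-412052) = -81455/152 + 3761/(-412052) = -81455*1/152 + 3761*(-1/412052) = -81455/152 - 3761/412052 = -8391066833/15657976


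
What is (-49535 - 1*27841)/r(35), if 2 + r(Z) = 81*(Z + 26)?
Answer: -77376/4939 ≈ -15.666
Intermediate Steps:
r(Z) = 2104 + 81*Z (r(Z) = -2 + 81*(Z + 26) = -2 + 81*(26 + Z) = -2 + (2106 + 81*Z) = 2104 + 81*Z)
(-49535 - 1*27841)/r(35) = (-49535 - 1*27841)/(2104 + 81*35) = (-49535 - 27841)/(2104 + 2835) = -77376/4939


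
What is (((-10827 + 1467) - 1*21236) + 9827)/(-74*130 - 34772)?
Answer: 20769/44392 ≈ 0.46785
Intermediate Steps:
(((-10827 + 1467) - 1*21236) + 9827)/(-74*130 - 34772) = ((-9360 - 21236) + 9827)/(-9620 - 34772) = (-30596 + 9827)/(-44392) = -20769*(-1/44392) = 20769/44392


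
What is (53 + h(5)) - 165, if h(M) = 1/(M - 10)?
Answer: -561/5 ≈ -112.20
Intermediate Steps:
h(M) = 1/(-10 + M)
(53 + h(5)) - 165 = (53 + 1/(-10 + 5)) - 165 = (53 + 1/(-5)) - 165 = (53 - ⅕) - 165 = 264/5 - 165 = -561/5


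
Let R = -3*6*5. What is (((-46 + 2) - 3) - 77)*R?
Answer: 11160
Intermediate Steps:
R = -90 (R = -18*5 = -90)
(((-46 + 2) - 3) - 77)*R = (((-46 + 2) - 3) - 77)*(-90) = ((-44 - 3) - 77)*(-90) = (-47 - 77)*(-90) = -124*(-90) = 11160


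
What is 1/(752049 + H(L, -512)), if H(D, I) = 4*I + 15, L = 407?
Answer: 1/750016 ≈ 1.3333e-6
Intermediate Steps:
H(D, I) = 15 + 4*I
1/(752049 + H(L, -512)) = 1/(752049 + (15 + 4*(-512))) = 1/(752049 + (15 - 2048)) = 1/(752049 - 2033) = 1/750016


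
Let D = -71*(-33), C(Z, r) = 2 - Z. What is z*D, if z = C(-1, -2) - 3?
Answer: 0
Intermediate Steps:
z = 0 (z = (2 - 1*(-1)) - 3 = (2 + 1) - 3 = 3 - 3 = 0)
D = 2343
z*D = 0*2343 = 0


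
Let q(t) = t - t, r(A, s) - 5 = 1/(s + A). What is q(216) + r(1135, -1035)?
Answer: 501/100 ≈ 5.0100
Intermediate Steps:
r(A, s) = 5 + 1/(A + s) (r(A, s) = 5 + 1/(s + A) = 5 + 1/(A + s))
q(t) = 0
q(216) + r(1135, -1035) = 0 + (1 + 5*1135 + 5*(-1035))/(1135 - 1035) = 0 + (1 + 5675 - 5175)/100 = 0 + (1/100)*501 = 0 + 501/100 = 501/100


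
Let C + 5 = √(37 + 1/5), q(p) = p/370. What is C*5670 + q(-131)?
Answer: -10489631/370 + 1134*√930 ≈ 6232.0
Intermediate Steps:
q(p) = p/370 (q(p) = p*(1/370) = p/370)
C = -5 + √930/5 (C = -5 + √(37 + 1/5) = -5 + √(37 + ⅕) = -5 + √(186/5) = -5 + √930/5 ≈ 1.0992)
C*5670 + q(-131) = (-5 + √930/5)*5670 + (1/370)*(-131) = (-28350 + 1134*√930) - 131/370 = -10489631/370 + 1134*√930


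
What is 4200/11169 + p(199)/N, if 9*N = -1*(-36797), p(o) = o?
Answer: 58183693/136995231 ≈ 0.42471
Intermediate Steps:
N = 36797/9 (N = (-1*(-36797))/9 = (⅑)*36797 = 36797/9 ≈ 4088.6)
4200/11169 + p(199)/N = 4200/11169 + 199/(36797/9) = 4200*(1/11169) + 199*(9/36797) = 1400/3723 + 1791/36797 = 58183693/136995231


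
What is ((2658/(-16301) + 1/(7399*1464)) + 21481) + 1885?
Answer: 4125814455237389/176574648936 ≈ 23366.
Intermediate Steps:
((2658/(-16301) + 1/(7399*1464)) + 21481) + 1885 = ((2658*(-1/16301) + (1/7399)*(1/1464)) + 21481) + 1885 = ((-2658/16301 + 1/10832136) + 21481) + 1885 = (-28791801187/176574648936 + 21481) + 1885 = 3792971241993029/176574648936 + 1885 = 4125814455237389/176574648936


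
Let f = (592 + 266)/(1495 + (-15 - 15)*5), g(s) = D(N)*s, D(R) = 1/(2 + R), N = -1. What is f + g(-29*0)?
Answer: 858/1345 ≈ 0.63792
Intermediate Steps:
g(s) = s (g(s) = s/(2 - 1) = s/1 = 1*s = s)
f = 858/1345 (f = 858/(1495 - 30*5) = 858/(1495 - 150) = 858/1345 ≈ 0.63792)
f + g(-29*0) = 858/1345 - 29*0 = 858/1345 + 0 = 858/1345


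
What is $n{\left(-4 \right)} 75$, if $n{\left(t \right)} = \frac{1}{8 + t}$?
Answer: $\frac{75}{4} \approx 18.75$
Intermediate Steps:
$n{\left(-4 \right)} 75 = \frac{1}{8 - 4} \cdot 75 = \frac{1}{4} \cdot 75 = \frac{75}{4}$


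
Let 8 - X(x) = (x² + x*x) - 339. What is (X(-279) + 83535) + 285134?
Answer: 213334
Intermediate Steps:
X(x) = 347 - 2*x² (X(x) = 8 - ((x² + x*x) - 339) = 8 - ((x² + x²) - 339) = 8 - (2*x² - 339) = 8 - (-339 + 2*x²) = 8 + (339 - 2*x²) = 347 - 2*x²)
(X(-279) + 83535) + 285134 = ((347 - 2*(-279)²) + 83535) + 285134 = ((347 - 2*77841) + 83535) + 285134 = ((347 - 155682) + 83535) + 285134 = (-155335 + 83535) + 285134 = -71800 + 285134 = 213334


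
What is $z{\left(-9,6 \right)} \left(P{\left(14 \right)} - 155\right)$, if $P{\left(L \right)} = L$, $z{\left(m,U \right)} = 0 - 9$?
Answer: $1269$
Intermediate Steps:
$z{\left(m,U \right)} = -9$
$z{\left(-9,6 \right)} \left(P{\left(14 \right)} - 155\right) = - 9 \left(14 - 155\right) = \left(-9\right) \left(-141\right) = 1269$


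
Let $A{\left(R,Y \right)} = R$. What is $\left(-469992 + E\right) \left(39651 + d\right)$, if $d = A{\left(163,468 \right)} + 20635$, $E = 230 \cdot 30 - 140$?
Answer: $-28001911168$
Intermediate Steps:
$E = 6760$ ($E = 6900 - 140 = 6760$)
$d = 20798$ ($d = 163 + 20635 = 20798$)
$\left(-469992 + E\right) \left(39651 + d\right) = \left(-469992 + 6760\right) \left(39651 + 20798\right) = \left(-463232\right) 60449 = -28001911168$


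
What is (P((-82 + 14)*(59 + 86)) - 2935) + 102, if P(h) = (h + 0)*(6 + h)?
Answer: 97157607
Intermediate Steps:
P(h) = h*(6 + h)
(P((-82 + 14)*(59 + 86)) - 2935) + 102 = (((-82 + 14)*(59 + 86))*(6 + (-82 + 14)*(59 + 86)) - 2935) + 102 = ((-68*145)*(6 - 68*145) - 2935) + 102 = (-9860*(6 - 9860) - 2935) + 102 = (-9860*(-9854) - 2935) + 102 = (97160440 - 2935) + 102 = 97157505 + 102 = 97157607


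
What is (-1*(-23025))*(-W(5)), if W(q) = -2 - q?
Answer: 161175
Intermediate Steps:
(-1*(-23025))*(-W(5)) = (-1*(-23025))*(-(-2 - 1*5)) = 23025*(-(-2 - 5)) = 23025*(-1*(-7)) = 23025*7 = 161175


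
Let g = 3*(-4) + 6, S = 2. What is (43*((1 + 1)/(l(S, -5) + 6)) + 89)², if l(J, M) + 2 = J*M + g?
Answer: 241081/36 ≈ 6696.7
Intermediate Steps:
g = -6 (g = -12 + 6 = -6)
l(J, M) = -8 + J*M (l(J, M) = -2 + (J*M - 6) = -2 + (-6 + J*M) = -8 + J*M)
(43*((1 + 1)/(l(S, -5) + 6)) + 89)² = (43*((1 + 1)/((-8 + 2*(-5)) + 6)) + 89)² = (43*(2/((-8 - 10) + 6)) + 89)² = (43*(2/(-18 + 6)) + 89)² = (43*(2/(-12)) + 89)² = (43*(2*(-1/12)) + 89)² = (43*(-⅙) + 89)² = (-43/6 + 89)² = (491/6)² = 241081/36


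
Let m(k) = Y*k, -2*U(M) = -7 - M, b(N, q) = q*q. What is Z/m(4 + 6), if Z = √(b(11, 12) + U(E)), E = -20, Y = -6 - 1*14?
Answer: -√22/80 ≈ -0.058630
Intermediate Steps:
Y = -20 (Y = -6 - 14 = -20)
b(N, q) = q²
U(M) = 7/2 + M/2 (U(M) = -(-7 - M)/2 = 7/2 + M/2)
m(k) = -20*k
Z = 5*√22/2 (Z = √(12² + (7/2 + (½)*(-20))) = √(144 + (7/2 - 10)) = √(144 - 13/2) = √(275/2) = 5*√22/2 ≈ 11.726)
Z/m(4 + 6) = (5*√22/2)/((-20*(4 + 6))) = (5*√22/2)/((-20*10)) = (5*√22/2)/(-200) = (5*√22/2)*(-1/200) = -√22/80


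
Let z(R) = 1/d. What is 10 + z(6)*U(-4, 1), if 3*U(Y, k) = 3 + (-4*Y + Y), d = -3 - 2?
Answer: 9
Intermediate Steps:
d = -5
U(Y, k) = 1 - Y (U(Y, k) = (3 + (-4*Y + Y))/3 = (3 - 3*Y)/3 = 1 - Y)
z(R) = -1/5 (z(R) = 1/(-5) = -1/5)
10 + z(6)*U(-4, 1) = 10 - (1 - 1*(-4))/5 = 10 - (1 + 4)/5 = 10 - 1/5*5 = 10 - 1 = 9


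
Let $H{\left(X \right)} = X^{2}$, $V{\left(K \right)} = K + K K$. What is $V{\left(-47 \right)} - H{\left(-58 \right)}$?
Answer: $-1202$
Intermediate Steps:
$V{\left(K \right)} = K + K^{2}$
$V{\left(-47 \right)} - H{\left(-58 \right)} = - 47 \left(1 - 47\right) - \left(-58\right)^{2} = \left(-47\right) \left(-46\right) - 3364 = 2162 - 3364 = -1202$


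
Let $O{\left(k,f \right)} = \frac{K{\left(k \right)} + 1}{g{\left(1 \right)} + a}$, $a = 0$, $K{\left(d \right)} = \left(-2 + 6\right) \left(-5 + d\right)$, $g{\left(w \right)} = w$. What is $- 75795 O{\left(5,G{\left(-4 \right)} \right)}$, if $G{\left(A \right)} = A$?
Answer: $-75795$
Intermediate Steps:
$K{\left(d \right)} = -20 + 4 d$ ($K{\left(d \right)} = 4 \left(-5 + d\right) = -20 + 4 d$)
$O{\left(k,f \right)} = -19 + 4 k$ ($O{\left(k,f \right)} = \frac{\left(-20 + 4 k\right) + 1}{1 + 0} = \frac{-19 + 4 k}{1} = \left(-19 + 4 k\right) 1 = -19 + 4 k$)
$- 75795 O{\left(5,G{\left(-4 \right)} \right)} = - 75795 \left(-19 + 4 \cdot 5\right) = - 75795 \left(-19 + 20\right) = \left(-75795\right) 1 = -75795$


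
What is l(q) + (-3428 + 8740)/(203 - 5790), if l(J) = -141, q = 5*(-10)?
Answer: -793079/5587 ≈ -141.95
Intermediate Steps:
q = -50
l(q) + (-3428 + 8740)/(203 - 5790) = -141 + (-3428 + 8740)/(203 - 5790) = -141 + 5312/(-5587) = -141 + 5312*(-1/5587) = -141 - 5312/5587 = -793079/5587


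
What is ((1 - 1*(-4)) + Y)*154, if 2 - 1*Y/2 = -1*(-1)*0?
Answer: 1386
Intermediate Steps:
Y = 4 (Y = 4 - 2*(-1*(-1))*0 = 4 - 2*0 = 4 + 0 = 4)
((1 - 1*(-4)) + Y)*154 = ((1 - 1*(-4)) + 4)*154 = ((1 + 4) + 4)*154 = (5 + 4)*154 = 9*154 = 1386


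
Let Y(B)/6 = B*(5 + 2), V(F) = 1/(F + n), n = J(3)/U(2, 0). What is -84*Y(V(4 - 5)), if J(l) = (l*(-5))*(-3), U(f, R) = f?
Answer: -7056/43 ≈ -164.09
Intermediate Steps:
J(l) = 15*l (J(l) = -5*l*(-3) = 15*l)
n = 45/2 (n = (15*3)/2 = 45*(½) = 45/2 ≈ 22.500)
V(F) = 1/(45/2 + F) (V(F) = 1/(F + 45/2) = 1/(45/2 + F))
Y(B) = 42*B (Y(B) = 6*(B*(5 + 2)) = 6*(B*7) = 6*(7*B) = 42*B)
-84*Y(V(4 - 5)) = -3528*2/(45 + 2*(4 - 5)) = -3528*2/(45 + 2*(-1)) = -3528*2/(45 - 2) = -3528*2/43 = -84*84/43 = -7056/43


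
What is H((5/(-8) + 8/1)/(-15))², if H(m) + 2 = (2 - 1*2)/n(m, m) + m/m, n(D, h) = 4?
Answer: 1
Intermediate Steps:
H(m) = -1 (H(m) = -2 + ((2 - 1*2)/4 + m/m) = -2 + ((2 - 2)*(¼) + 1) = -2 + (0*(¼) + 1) = -2 + (0 + 1) = -2 + 1 = -1)
H((5/(-8) + 8/1)/(-15))² = (-1)² = 1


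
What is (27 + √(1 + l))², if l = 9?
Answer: (27 + √10)² ≈ 909.76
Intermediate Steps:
(27 + √(1 + l))² = (27 + √(1 + 9))² = (27 + √10)²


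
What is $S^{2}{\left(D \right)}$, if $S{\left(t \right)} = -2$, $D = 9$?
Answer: $4$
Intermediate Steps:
$S^{2}{\left(D \right)} = \left(-2\right)^{2} = 4$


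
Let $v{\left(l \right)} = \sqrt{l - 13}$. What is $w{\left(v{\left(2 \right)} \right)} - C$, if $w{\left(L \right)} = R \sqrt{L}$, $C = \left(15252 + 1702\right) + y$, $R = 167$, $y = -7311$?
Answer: $-9643 + 167 \sqrt[4]{11} \sqrt{i} \approx -9427.9 + 215.05 i$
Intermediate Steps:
$C = 9643$ ($C = \left(15252 + 1702\right) - 7311 = 16954 - 7311 = 9643$)
$v{\left(l \right)} = \sqrt{-13 + l}$
$w{\left(L \right)} = 167 \sqrt{L}$
$w{\left(v{\left(2 \right)} \right)} - C = 167 \sqrt{\sqrt{-13 + 2}} - 9643 = 167 \sqrt{\sqrt{-11}} - 9643 = 167 \sqrt{i \sqrt{11}} - 9643 = 167 \sqrt[4]{11} \sqrt{i} - 9643 = -9643 + 167 \sqrt[4]{11} \sqrt{i}$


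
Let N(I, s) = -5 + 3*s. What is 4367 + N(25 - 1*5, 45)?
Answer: 4497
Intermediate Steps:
4367 + N(25 - 1*5, 45) = 4367 + (-5 + 3*45) = 4367 + (-5 + 135) = 4367 + 130 = 4497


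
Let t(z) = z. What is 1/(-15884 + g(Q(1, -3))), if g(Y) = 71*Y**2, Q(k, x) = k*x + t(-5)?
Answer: -1/11340 ≈ -8.8183e-5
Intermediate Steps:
Q(k, x) = -5 + k*x (Q(k, x) = k*x - 5 = -5 + k*x)
1/(-15884 + g(Q(1, -3))) = 1/(-15884 + 71*(-5 + 1*(-3))**2) = 1/(-15884 + 71*(-5 - 3)**2) = 1/(-15884 + 71*(-8)**2) = 1/(-15884 + 71*64) = 1/(-15884 + 4544) = 1/(-11340) = -1/11340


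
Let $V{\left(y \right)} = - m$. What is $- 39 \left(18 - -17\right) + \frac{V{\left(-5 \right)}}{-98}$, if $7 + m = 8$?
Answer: $- \frac{133769}{98} \approx -1365.0$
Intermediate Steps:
$m = 1$ ($m = -7 + 8 = 1$)
$V{\left(y \right)} = -1$ ($V{\left(y \right)} = \left(-1\right) 1 = -1$)
$- 39 \left(18 - -17\right) + \frac{V{\left(-5 \right)}}{-98} = - 39 \left(18 - -17\right) - \frac{1}{-98} = - 39 \left(18 + 17\right) - - \frac{1}{98} = \left(-39\right) 35 + \frac{1}{98} = -1365 + \frac{1}{98} = - \frac{133769}{98}$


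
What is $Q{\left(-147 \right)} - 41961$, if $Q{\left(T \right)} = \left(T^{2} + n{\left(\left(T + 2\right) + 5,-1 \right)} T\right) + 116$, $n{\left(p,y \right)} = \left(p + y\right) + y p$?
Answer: $-20089$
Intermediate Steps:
$n{\left(p,y \right)} = p + y + p y$ ($n{\left(p,y \right)} = \left(p + y\right) + p y = p + y + p y$)
$Q{\left(T \right)} = 116 + T^{2} - T$ ($Q{\left(T \right)} = \left(T^{2} + \left(\left(\left(T + 2\right) + 5\right) - 1 + \left(\left(T + 2\right) + 5\right) \left(-1\right)\right) T\right) + 116 = \left(T^{2} + \left(\left(\left(2 + T\right) + 5\right) - 1 + \left(\left(2 + T\right) + 5\right) \left(-1\right)\right) T\right) + 116 = \left(T^{2} + \left(\left(7 + T\right) - 1 + \left(7 + T\right) \left(-1\right)\right) T\right) + 116 = \left(T^{2} + \left(\left(7 + T\right) - 1 - \left(7 + T\right)\right) T\right) + 116 = \left(T^{2} - T\right) + 116 = 116 + T^{2} - T$)
$Q{\left(-147 \right)} - 41961 = \left(116 + \left(-147\right)^{2} - -147\right) - 41961 = \left(116 + 21609 + 147\right) - 41961 = 21872 - 41961 = -20089$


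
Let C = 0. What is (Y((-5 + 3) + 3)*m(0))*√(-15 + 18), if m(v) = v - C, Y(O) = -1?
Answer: 0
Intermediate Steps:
m(v) = v (m(v) = v - 1*0 = v + 0 = v)
(Y((-5 + 3) + 3)*m(0))*√(-15 + 18) = (-1*0)*√(-15 + 18) = 0*√3 = 0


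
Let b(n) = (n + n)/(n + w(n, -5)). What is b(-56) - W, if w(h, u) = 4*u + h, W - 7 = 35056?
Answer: -1157051/33 ≈ -35062.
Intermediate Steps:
W = 35063 (W = 7 + 35056 = 35063)
w(h, u) = h + 4*u
b(n) = 2*n/(-20 + 2*n) (b(n) = (n + n)/(n + (n + 4*(-5))) = (2*n)/(n + (n - 20)) = (2*n)/(n + (-20 + n)) = (2*n)/(-20 + 2*n) = 2*n/(-20 + 2*n))
b(-56) - W = -56/(-10 - 56) - 1*35063 = -56/(-66) - 35063 = -56*(-1/66) - 35063 = 28/33 - 35063 = -1157051/33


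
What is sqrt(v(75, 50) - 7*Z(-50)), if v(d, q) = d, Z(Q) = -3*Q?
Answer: 5*I*sqrt(39) ≈ 31.225*I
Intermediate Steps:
sqrt(v(75, 50) - 7*Z(-50)) = sqrt(75 - (-21)*(-50)) = sqrt(75 - 7*150) = sqrt(75 - 1050) = sqrt(-975) = 5*I*sqrt(39)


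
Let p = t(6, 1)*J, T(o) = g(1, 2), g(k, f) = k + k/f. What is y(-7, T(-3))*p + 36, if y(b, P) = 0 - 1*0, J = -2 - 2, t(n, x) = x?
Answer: 36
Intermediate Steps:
T(o) = 3/2 (T(o) = 1 + 1/2 = 1 + 1*(½) = 1 + ½ = 3/2)
J = -4
y(b, P) = 0 (y(b, P) = 0 + 0 = 0)
p = -4 (p = 1*(-4) = -4)
y(-7, T(-3))*p + 36 = 0*(-4) + 36 = 0 + 36 = 36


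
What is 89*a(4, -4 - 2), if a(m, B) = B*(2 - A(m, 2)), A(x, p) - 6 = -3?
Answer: 534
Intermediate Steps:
A(x, p) = 3 (A(x, p) = 6 - 3 = 3)
a(m, B) = -B (a(m, B) = B*(2 - 1*3) = B*(2 - 3) = B*(-1) = -B)
89*a(4, -4 - 2) = 89*(-(-4 - 2)) = 89*(-1*(-6)) = 89*6 = 534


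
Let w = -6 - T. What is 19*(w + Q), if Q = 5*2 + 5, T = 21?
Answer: -228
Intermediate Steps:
Q = 15 (Q = 10 + 5 = 15)
w = -27 (w = -6 - 1*21 = -6 - 21 = -27)
19*(w + Q) = 19*(-27 + 15) = 19*(-12) = -228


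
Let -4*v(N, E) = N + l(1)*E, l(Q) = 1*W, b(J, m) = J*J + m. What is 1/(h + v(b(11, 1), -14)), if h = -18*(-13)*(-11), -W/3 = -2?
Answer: -2/5167 ≈ -0.00038707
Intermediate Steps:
W = 6 (W = -3*(-2) = 6)
b(J, m) = m + J**2 (b(J, m) = J**2 + m = m + J**2)
h = -2574 (h = 234*(-11) = -2574)
l(Q) = 6 (l(Q) = 1*6 = 6)
v(N, E) = -3*E/2 - N/4 (v(N, E) = -(N + 6*E)/4 = -3*E/2 - N/4)
1/(h + v(b(11, 1), -14)) = 1/(-2574 + (-3/2*(-14) - (1 + 11**2)/4)) = 1/(-2574 + (21 - (1 + 121)/4)) = 1/(-2574 + (21 - 1/4*122)) = 1/(-2574 + (21 - 61/2)) = 1/(-2574 - 19/2) = 1/(-5167/2) = -2/5167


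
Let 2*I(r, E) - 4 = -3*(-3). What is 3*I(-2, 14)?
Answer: 39/2 ≈ 19.500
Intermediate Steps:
I(r, E) = 13/2 (I(r, E) = 2 + (-3*(-3))/2 = 2 + (½)*9 = 2 + 9/2 = 13/2)
3*I(-2, 14) = 3*(13/2) = 39/2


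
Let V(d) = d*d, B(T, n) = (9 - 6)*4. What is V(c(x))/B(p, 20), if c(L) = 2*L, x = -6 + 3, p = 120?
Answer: 3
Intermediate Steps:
B(T, n) = 12 (B(T, n) = 3*4 = 12)
x = -3
V(d) = d**2
V(c(x))/B(p, 20) = (2*(-3))**2/12 = (-6)**2*(1/12) = 36*(1/12) = 3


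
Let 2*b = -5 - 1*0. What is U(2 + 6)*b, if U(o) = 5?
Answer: -25/2 ≈ -12.500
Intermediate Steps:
b = -5/2 (b = (-5 - 1*0)/2 = (-5 + 0)/2 = (½)*(-5) = -5/2 ≈ -2.5000)
U(2 + 6)*b = 5*(-5/2) = -25/2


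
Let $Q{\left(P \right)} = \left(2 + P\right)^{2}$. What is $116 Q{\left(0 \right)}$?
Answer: $464$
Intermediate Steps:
$116 Q{\left(0 \right)} = 116 \left(2 + 0\right)^{2} = 116 \cdot 2^{2} = 116 \cdot 4 = 464$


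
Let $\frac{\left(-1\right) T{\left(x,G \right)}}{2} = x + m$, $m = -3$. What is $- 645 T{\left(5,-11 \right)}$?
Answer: $2580$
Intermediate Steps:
$T{\left(x,G \right)} = 6 - 2 x$ ($T{\left(x,G \right)} = - 2 \left(x - 3\right) = - 2 \left(-3 + x\right) = 6 - 2 x$)
$- 645 T{\left(5,-11 \right)} = - 645 \left(6 - 10\right) = \left(-645\right) \left(-4\right) = 2580$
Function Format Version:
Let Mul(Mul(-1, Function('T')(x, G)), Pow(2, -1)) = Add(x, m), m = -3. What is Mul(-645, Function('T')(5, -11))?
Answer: 2580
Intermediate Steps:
Function('T')(x, G) = Add(6, Mul(-2, x)) (Function('T')(x, G) = Mul(-2, Add(x, -3)) = Mul(-2, Add(-3, x)) = Add(6, Mul(-2, x)))
Mul(-645, Function('T')(5, -11)) = Mul(-645, Add(6, Mul(-2, 5))) = Mul(-645, Add(6, -10)) = Mul(-645, -4) = 2580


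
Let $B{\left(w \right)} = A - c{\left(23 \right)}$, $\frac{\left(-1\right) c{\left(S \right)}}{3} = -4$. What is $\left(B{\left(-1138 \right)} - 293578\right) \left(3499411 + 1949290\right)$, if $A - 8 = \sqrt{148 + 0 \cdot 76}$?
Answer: $-1599640536982 + 10897402 \sqrt{37} \approx -1.5996 \cdot 10^{12}$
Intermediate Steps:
$A = 8 + 2 \sqrt{37}$ ($A = 8 + \sqrt{148 + 0 \cdot 76} = 8 + \sqrt{148 + 0} = 8 + \sqrt{148} = 8 + 2 \sqrt{37} \approx 20.166$)
$c{\left(S \right)} = 12$ ($c{\left(S \right)} = \left(-3\right) \left(-4\right) = 12$)
$B{\left(w \right)} = -4 + 2 \sqrt{37}$ ($B{\left(w \right)} = \left(8 + 2 \sqrt{37}\right) - 12 = -4 + 2 \sqrt{37}$)
$\left(B{\left(-1138 \right)} - 293578\right) \left(3499411 + 1949290\right) = \left(\left(-4 + 2 \sqrt{37}\right) - 293578\right) \left(3499411 + 1949290\right) = \left(-293582 + 2 \sqrt{37}\right) 5448701 = -1599640536982 + 10897402 \sqrt{37}$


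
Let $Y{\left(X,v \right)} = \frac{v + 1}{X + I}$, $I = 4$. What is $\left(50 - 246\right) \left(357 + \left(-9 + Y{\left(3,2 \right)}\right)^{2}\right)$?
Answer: $-84372$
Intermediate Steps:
$Y{\left(X,v \right)} = \frac{1 + v}{4 + X}$ ($Y{\left(X,v \right)} = \frac{v + 1}{X + 4} = \frac{1 + v}{4 + X}$)
$\left(50 - 246\right) \left(357 + \left(-9 + Y{\left(3,2 \right)}\right)^{2}\right) = \left(50 - 246\right) \left(357 + \left(-9 + \frac{1 + 2}{4 + 3}\right)^{2}\right) = - 196 \left(357 + \left(-9 + \frac{1}{7} \cdot 3\right)^{2}\right) = - 196 \left(357 + \left(-9 + \frac{3}{7}\right)^{2}\right) = - 196 \left(357 + \left(- \frac{60}{7}\right)^{2}\right) = - 196 \left(357 + \frac{3600}{49}\right) = \left(-196\right) \frac{21093}{49} = -84372$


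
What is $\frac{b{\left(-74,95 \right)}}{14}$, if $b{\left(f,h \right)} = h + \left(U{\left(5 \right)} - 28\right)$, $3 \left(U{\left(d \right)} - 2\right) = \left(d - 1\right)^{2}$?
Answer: $\frac{223}{42} \approx 5.3095$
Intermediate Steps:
$U{\left(d \right)} = 2 + \frac{\left(-1 + d\right)^{2}}{3}$ ($U{\left(d \right)} = 2 + \frac{\left(d - 1\right)^{2}}{3} = 2 + \frac{\left(-1 + d\right)^{2}}{3}$)
$b{\left(f,h \right)} = - \frac{62}{3} + h$ ($b{\left(f,h \right)} = h - \left(26 - \frac{\left(-1 + 5\right)^{2}}{3}\right) = h - \left(26 - \frac{16}{3}\right) = h + \left(\left(2 + \frac{1}{3} \cdot 16\right) - 28\right) = h + \left(\left(2 + \frac{16}{3}\right) - 28\right) = h + \left(\frac{22}{3} - 28\right) = h - \frac{62}{3} = - \frac{62}{3} + h$)
$\frac{b{\left(-74,95 \right)}}{14} = \frac{- \frac{62}{3} + 95}{14} = \frac{223}{3} \cdot \frac{1}{14} = \frac{223}{42}$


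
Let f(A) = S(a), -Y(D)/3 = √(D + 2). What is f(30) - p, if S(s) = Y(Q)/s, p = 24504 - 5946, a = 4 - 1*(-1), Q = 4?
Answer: -18558 - 3*√6/5 ≈ -18559.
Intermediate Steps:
Y(D) = -3*√(2 + D) (Y(D) = -3*√(D + 2) = -3*√(2 + D))
a = 5 (a = 4 + 1 = 5)
p = 18558
S(s) = -3*√6/s (S(s) = (-3*√(2 + 4))/s = (-3*√6)/s = -3*√6/s)
f(A) = -3*√6/5
f(30) - p = -3*√6/5 - 1*18558 = -3*√6/5 - 18558 = -18558 - 3*√6/5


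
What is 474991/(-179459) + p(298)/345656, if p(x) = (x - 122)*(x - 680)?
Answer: -22031109573/7753885013 ≈ -2.8413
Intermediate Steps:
p(x) = (-680 + x)*(-122 + x) (p(x) = (-122 + x)*(-680 + x) = (-680 + x)*(-122 + x))
474991/(-179459) + p(298)/345656 = 474991/(-179459) + (82960 + 298² - 802*298)/345656 = 474991*(-1/179459) + (82960 + 88804 - 238996)*(1/345656) = -474991/179459 - 67232*1/345656 = -474991/179459 - 8404/43207 = -22031109573/7753885013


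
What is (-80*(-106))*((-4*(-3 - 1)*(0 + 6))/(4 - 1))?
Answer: 271360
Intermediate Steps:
(-80*(-106))*((-4*(-3 - 1)*(0 + 6))/(4 - 1)) = 8480*(-(-16)*6/3) = 8480*(-4*(-24)*(1/3)) = 8480*(96*(1/3)) = 8480*32 = 271360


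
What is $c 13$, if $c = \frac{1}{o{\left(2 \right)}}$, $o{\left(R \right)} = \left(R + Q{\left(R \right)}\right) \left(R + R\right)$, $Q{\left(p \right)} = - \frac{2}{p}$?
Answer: $\frac{13}{4} \approx 3.25$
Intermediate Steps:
$o{\left(R \right)} = 2 R \left(R - \frac{2}{R}\right)$ ($o{\left(R \right)} = \left(R - \frac{2}{R}\right) \left(R + R\right) = \left(R - \frac{2}{R}\right) 2 R = 2 R \left(R - \frac{2}{R}\right)$)
$c = \frac{1}{4}$ ($c = \frac{1}{-4 + 2 \cdot 2^{2}} = \frac{1}{-4 + 2 \cdot 4} = \frac{1}{-4 + 8} = \frac{1}{4} \approx 0.25$)
$c 13 = \frac{1}{4} \cdot 13 = \frac{13}{4}$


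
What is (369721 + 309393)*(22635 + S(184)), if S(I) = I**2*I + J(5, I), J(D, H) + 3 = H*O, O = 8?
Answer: 4246912743312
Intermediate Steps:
J(D, H) = -3 + 8*H (J(D, H) = -3 + H*8 = -3 + 8*H)
S(I) = -3 + I**3 + 8*I (S(I) = I**2*I + (-3 + 8*I) = I**3 + (-3 + 8*I) = -3 + I**3 + 8*I)
(369721 + 309393)*(22635 + S(184)) = (369721 + 309393)*(22635 + (-3 + 184**3 + 8*184)) = 679114*(22635 + (-3 + 6229504 + 1472)) = 679114*(22635 + 6230973) = 679114*6253608 = 4246912743312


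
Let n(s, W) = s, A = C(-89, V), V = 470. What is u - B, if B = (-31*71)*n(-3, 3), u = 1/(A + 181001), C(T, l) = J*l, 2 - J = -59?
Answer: -1384457612/209671 ≈ -6603.0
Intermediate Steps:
J = 61 (J = 2 - 1*(-59) = 2 + 59 = 61)
C(T, l) = 61*l
A = 28670 (A = 61*470 = 28670)
u = 1/209671 (u = 1/(28670 + 181001) = 1/209671 ≈ 4.7694e-6)
B = 6603 (B = -31*71*(-3) = -2201*(-3) = 6603)
u - B = 1/209671 - 1*6603 = 1/209671 - 6603 = -1384457612/209671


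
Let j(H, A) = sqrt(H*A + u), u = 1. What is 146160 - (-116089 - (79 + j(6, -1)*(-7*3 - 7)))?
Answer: 262328 - 28*I*sqrt(5) ≈ 2.6233e+5 - 62.61*I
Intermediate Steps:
j(H, A) = sqrt(1 + A*H) (j(H, A) = sqrt(H*A + 1) = sqrt(A*H + 1) = sqrt(1 + A*H))
146160 - (-116089 - (79 + j(6, -1)*(-7*3 - 7))) = 146160 - (-116089 - (79 + sqrt(1 - 1*6)*(-7*3 - 7))) = 146160 - (-116089 - (79 + sqrt(1 - 6)*(-21 - 7))) = 146160 - (-116089 - (79 + sqrt(-5)*(-28))) = 146160 - (-116089 - (79 + (I*sqrt(5))*(-28))) = 146160 - (-116089 - (79 - 28*I*sqrt(5))) = 146160 - (-116089 + (-79 + 28*I*sqrt(5))) = 146160 - (-116168 + 28*I*sqrt(5)) = 146160 + (116168 - 28*I*sqrt(5)) = 262328 - 28*I*sqrt(5)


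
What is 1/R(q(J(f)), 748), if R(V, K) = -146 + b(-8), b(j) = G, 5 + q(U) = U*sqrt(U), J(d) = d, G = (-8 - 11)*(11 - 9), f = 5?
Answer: -1/184 ≈ -0.0054348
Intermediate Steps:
G = -38 (G = -19*2 = -38)
q(U) = -5 + U**(3/2) (q(U) = -5 + U*sqrt(U) = -5 + U**(3/2))
b(j) = -38
R(V, K) = -184 (R(V, K) = -146 - 38 = -184)
1/R(q(J(f)), 748) = 1/(-184) = -1/184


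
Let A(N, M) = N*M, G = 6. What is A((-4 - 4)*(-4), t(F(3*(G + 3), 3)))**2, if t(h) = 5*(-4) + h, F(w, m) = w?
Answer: 50176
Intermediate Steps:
t(h) = -20 + h
A(N, M) = M*N
A((-4 - 4)*(-4), t(F(3*(G + 3), 3)))**2 = ((-20 + 3*(6 + 3))*((-4 - 4)*(-4)))**2 = ((-20 + 3*9)*(-8*(-4)))**2 = ((-20 + 27)*32)**2 = (7*32)**2 = 224**2 = 50176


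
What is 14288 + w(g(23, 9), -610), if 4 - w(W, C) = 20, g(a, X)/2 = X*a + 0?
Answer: 14272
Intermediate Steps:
g(a, X) = 2*X*a (g(a, X) = 2*(X*a + 0) = 2*(X*a) = 2*X*a)
w(W, C) = -16 (w(W, C) = 4 - 1*20 = 4 - 20 = -16)
14288 + w(g(23, 9), -610) = 14288 - 16 = 14272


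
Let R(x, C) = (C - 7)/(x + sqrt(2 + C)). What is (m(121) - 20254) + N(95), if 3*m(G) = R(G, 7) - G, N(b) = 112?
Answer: -60547/3 ≈ -20182.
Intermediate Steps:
R(x, C) = (-7 + C)/(x + sqrt(2 + C))
m(G) = -G/3 (m(G) = ((-7 + 7)/(G + sqrt(2 + 7)) - G)/3 = (0/(G + sqrt(9)) - G)/3 = (0/(G + 3) - G)/3 = (0/(3 + G) - G)/3 = (0 - G)/3 = (-G)/3 = -G/3)
(m(121) - 20254) + N(95) = (-1/3*121 - 20254) + 112 = (-121/3 - 20254) + 112 = -60883/3 + 112 = -60547/3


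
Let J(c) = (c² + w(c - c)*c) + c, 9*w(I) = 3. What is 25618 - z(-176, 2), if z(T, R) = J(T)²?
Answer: -8505035614/9 ≈ -9.4500e+8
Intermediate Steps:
w(I) = ⅓ (w(I) = (⅑)*3 = ⅓)
J(c) = c² + 4*c/3 (J(c) = (c² + c/3) + c = c² + 4*c/3)
z(T, R) = T²*(4 + 3*T)²/9 (z(T, R) = (T*(4 + 3*T)/3)² = T²*(4 + 3*T)²/9)
25618 - z(-176, 2) = 25618 - (-176)²*(4 + 3*(-176))²/9 = 25618 - 30976*(4 - 528)²/9 = 25618 - 30976*(-524)²/9 = 25618 - 30976*274576/9 = 25618 - 1*8505266176/9 = 25618 - 8505266176/9 = -8505035614/9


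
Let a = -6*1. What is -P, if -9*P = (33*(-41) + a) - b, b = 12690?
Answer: -1561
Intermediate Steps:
a = -6
P = 1561 (P = -((33*(-41) - 6) - 1*12690)/9 = -((-1353 - 6) - 12690)/9 = -(-1359 - 12690)/9 = -1/9*(-14049) = 1561)
-P = -1*1561 = -1561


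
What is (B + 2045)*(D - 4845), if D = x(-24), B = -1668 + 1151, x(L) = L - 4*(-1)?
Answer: -7433720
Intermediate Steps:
x(L) = 4 + L (x(L) = L + 4 = 4 + L)
B = -517
D = -20 (D = 4 - 24 = -20)
(B + 2045)*(D - 4845) = (-517 + 2045)*(-20 - 4845) = 1528*(-4865) = -7433720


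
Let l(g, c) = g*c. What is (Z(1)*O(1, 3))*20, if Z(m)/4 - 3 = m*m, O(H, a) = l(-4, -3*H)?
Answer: 3840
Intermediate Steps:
l(g, c) = c*g
O(H, a) = 12*H (O(H, a) = -3*H*(-4) = 12*H)
Z(m) = 12 + 4*m² (Z(m) = 12 + 4*(m*m) = 12 + 4*m²)
(Z(1)*O(1, 3))*20 = ((12 + 4*1²)*(12*1))*20 = ((12 + 4*1)*12)*20 = ((12 + 4)*12)*20 = (16*12)*20 = 192*20 = 3840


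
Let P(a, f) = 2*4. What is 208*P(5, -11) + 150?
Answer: 1814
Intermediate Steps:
P(a, f) = 8
208*P(5, -11) + 150 = 208*8 + 150 = 1664 + 150 = 1814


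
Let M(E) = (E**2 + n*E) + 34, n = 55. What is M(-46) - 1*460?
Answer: -840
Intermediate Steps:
M(E) = 34 + E**2 + 55*E (M(E) = (E**2 + 55*E) + 34 = 34 + E**2 + 55*E)
M(-46) - 1*460 = (34 + (-46)**2 + 55*(-46)) - 1*460 = (34 + 2116 - 2530) - 460 = -380 - 460 = -840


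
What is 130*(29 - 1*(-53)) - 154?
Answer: 10506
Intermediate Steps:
130*(29 - 1*(-53)) - 154 = 130*(29 + 53) - 154 = 130*82 - 154 = 10660 - 154 = 10506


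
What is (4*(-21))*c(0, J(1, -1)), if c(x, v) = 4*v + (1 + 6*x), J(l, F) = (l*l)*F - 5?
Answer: 1932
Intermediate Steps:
J(l, F) = -5 + F*l**2 (J(l, F) = l**2*F - 5 = F*l**2 - 5 = -5 + F*l**2)
c(x, v) = 1 + 4*v + 6*x
(4*(-21))*c(0, J(1, -1)) = (4*(-21))*(1 + 4*(-5 - 1*1**2) + 6*0) = -84*(1 + 4*(-5 - 1*1) + 0) = -84*(1 + 4*(-5 - 1) + 0) = -84*(1 + 4*(-6) + 0) = -84*(1 - 24 + 0) = -84*(-23) = 1932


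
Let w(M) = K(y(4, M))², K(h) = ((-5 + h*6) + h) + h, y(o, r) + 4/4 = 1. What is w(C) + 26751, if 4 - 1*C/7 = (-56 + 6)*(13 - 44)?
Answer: 26776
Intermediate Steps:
y(o, r) = 0 (y(o, r) = -1 + 1 = 0)
C = -10822 (C = 28 - 7*(-56 + 6)*(13 - 44) = 28 - (-350)*(-31) = 28 - 7*1550 = 28 - 10850 = -10822)
K(h) = -5 + 8*h (K(h) = ((-5 + 6*h) + h) + h = (-5 + 7*h) + h = -5 + 8*h)
w(M) = 25 (w(M) = (-5 + 8*0)² = (-5 + 0)² = (-5)² = 25)
w(C) + 26751 = 25 + 26751 = 26776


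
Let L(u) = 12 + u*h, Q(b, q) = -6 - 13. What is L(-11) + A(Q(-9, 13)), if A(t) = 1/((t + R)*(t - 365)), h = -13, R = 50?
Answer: 1845119/11904 ≈ 155.00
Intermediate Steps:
Q(b, q) = -19
L(u) = 12 - 13*u (L(u) = 12 + u*(-13) = 12 - 13*u)
A(t) = 1/((-365 + t)*(50 + t)) (A(t) = 1/((t + 50)*(t - 365)) = 1/((50 + t)*(-365 + t)) = 1/((-365 + t)*(50 + t)))
L(-11) + A(Q(-9, 13)) = (12 - 13*(-11)) + 1/(-18250 + (-19)**2 - 315*(-19)) = (12 + 143) + 1/(-18250 + 361 + 5985) = 155 + 1/(-11904) = 155 - 1/11904 = 1845119/11904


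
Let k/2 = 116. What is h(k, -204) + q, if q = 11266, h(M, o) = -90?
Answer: 11176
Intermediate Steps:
k = 232 (k = 2*116 = 232)
h(k, -204) + q = -90 + 11266 = 11176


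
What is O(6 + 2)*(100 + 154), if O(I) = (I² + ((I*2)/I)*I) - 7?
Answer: 18542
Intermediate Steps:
O(I) = -7 + I² + 2*I (O(I) = (I² + ((2*I)/I)*I) - 7 = (I² + 2*I) - 7 = -7 + I² + 2*I)
O(6 + 2)*(100 + 154) = (-7 + (6 + 2)² + 2*(6 + 2))*(100 + 154) = (-7 + 8² + 2*8)*254 = (-7 + 64 + 16)*254 = 73*254 = 18542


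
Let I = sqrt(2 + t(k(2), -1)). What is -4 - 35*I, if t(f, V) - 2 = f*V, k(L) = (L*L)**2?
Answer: -4 - 70*I*sqrt(3) ≈ -4.0 - 121.24*I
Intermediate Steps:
k(L) = L**4 (k(L) = (L**2)**2 = L**4)
t(f, V) = 2 + V*f (t(f, V) = 2 + f*V = 2 + V*f)
I = 2*I*sqrt(3) (I = sqrt(2 + (2 - 1*2**4)) = sqrt(2 + (2 - 1*16)) = sqrt(2 + (2 - 16)) = sqrt(2 - 14) = sqrt(-12) = 2*I*sqrt(3) ≈ 3.4641*I)
-4 - 35*I = -4 - 70*I*sqrt(3)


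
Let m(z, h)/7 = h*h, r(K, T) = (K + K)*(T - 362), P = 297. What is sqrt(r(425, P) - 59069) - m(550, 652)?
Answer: -2975728 + I*sqrt(114319) ≈ -2.9757e+6 + 338.11*I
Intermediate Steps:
r(K, T) = 2*K*(-362 + T) (r(K, T) = (2*K)*(-362 + T) = 2*K*(-362 + T))
m(z, h) = 7*h**2 (m(z, h) = 7*(h*h) = 7*h**2)
sqrt(r(425, P) - 59069) - m(550, 652) = sqrt(2*425*(-362 + 297) - 59069) - 7*652**2 = sqrt(2*425*(-65) - 59069) - 7*425104 = sqrt(-55250 - 59069) - 1*2975728 = sqrt(-114319) - 2975728 = I*sqrt(114319) - 2975728 = -2975728 + I*sqrt(114319)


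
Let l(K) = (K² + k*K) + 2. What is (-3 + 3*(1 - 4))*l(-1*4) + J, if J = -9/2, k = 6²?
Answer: 3015/2 ≈ 1507.5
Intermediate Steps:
k = 36
J = -9/2 (J = -9*½ = -9/2 ≈ -4.5000)
l(K) = 2 + K² + 36*K (l(K) = (K² + 36*K) + 2 = 2 + K² + 36*K)
(-3 + 3*(1 - 4))*l(-1*4) + J = (-3 + 3*(1 - 4))*(2 + (-1*4)² + 36*(-1*4)) - 9/2 = (-3 + 3*(-3))*(2 + (-4)² + 36*(-4)) - 9/2 = (-3 - 9)*(2 + 16 - 144) - 9/2 = -12*(-126) - 9/2 = 1512 - 9/2 = 3015/2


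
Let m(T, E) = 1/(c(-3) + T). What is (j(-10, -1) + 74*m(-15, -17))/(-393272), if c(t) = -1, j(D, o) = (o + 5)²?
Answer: -91/3146176 ≈ -2.8924e-5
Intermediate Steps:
j(D, o) = (5 + o)²
m(T, E) = 1/(-1 + T)
(j(-10, -1) + 74*m(-15, -17))/(-393272) = ((5 - 1)² + 74/(-1 - 15))/(-393272) = (4² + 74/(-16))*(-1/393272) = (16 + 74*(-1/16))*(-1/393272) = (16 - 37/8)*(-1/393272) = (91/8)*(-1/393272) = -91/3146176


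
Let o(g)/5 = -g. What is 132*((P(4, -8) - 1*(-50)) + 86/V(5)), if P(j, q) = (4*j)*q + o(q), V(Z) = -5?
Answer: -36432/5 ≈ -7286.4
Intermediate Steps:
o(g) = -5*g (o(g) = 5*(-g) = -5*g)
P(j, q) = -5*q + 4*j*q (P(j, q) = (4*j)*q - 5*q = 4*j*q - 5*q = -5*q + 4*j*q)
132*((P(4, -8) - 1*(-50)) + 86/V(5)) = 132*((-8*(-5 + 4*4) - 1*(-50)) + 86/(-5)) = 132*((-8*(-5 + 16) + 50) + 86*(-⅕)) = 132*((-8*11 + 50) - 86/5) = 132*((-88 + 50) - 86/5) = 132*(-38 - 86/5) = 132*(-276/5) = -36432/5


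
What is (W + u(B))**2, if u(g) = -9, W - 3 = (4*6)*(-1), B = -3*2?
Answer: 900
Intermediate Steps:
B = -6
W = -21 (W = 3 + (4*6)*(-1) = 3 + 24*(-1) = 3 - 24 = -21)
(W + u(B))**2 = (-21 - 9)**2 = (-30)**2 = 900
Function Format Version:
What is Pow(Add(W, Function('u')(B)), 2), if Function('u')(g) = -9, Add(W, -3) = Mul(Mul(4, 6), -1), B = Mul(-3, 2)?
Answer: 900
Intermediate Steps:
B = -6
W = -21 (W = Add(3, Mul(Mul(4, 6), -1)) = Add(3, Mul(24, -1)) = Add(3, -24) = -21)
Pow(Add(W, Function('u')(B)), 2) = Pow(Add(-21, -9), 2) = Pow(-30, 2) = 900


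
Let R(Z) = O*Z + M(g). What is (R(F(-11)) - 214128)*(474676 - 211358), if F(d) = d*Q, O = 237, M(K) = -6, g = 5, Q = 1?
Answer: -57071806638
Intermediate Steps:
F(d) = d (F(d) = d*1 = d)
R(Z) = -6 + 237*Z (R(Z) = 237*Z - 6 = -6 + 237*Z)
(R(F(-11)) - 214128)*(474676 - 211358) = ((-6 + 237*(-11)) - 214128)*(474676 - 211358) = ((-6 - 2607) - 214128)*263318 = (-2613 - 214128)*263318 = -216741*263318 = -57071806638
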